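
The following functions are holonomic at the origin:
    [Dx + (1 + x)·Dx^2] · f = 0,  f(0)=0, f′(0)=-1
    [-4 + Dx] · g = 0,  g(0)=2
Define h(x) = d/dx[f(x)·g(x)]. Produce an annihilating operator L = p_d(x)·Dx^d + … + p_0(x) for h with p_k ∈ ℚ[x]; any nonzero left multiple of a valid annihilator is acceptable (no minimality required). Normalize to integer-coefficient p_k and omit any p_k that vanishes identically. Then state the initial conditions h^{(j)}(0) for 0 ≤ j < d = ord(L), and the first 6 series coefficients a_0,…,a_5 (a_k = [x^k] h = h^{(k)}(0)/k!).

f: a_k = 0, -1, 1/2, -1/3, 1/4, -1/5, …
g: a_k = 2, 8, 16, 64/3, 64/3, 256/15, …
Product ⇒ symmetric product L₀, ord ≤ 2.
h₀' ⇒ L via d/dx closure of L₀.
L = (40 + 96·x + 64·x^2) + (-22 - 52·x - 32·x^2)·Dx + (3 + 7·x + 4·x^2)·Dx^2  (order 2).
h: a_k = -2, -14, -38, -62, -72, -194/3, …
ICs: h(0) = -2, h′(0) = -14.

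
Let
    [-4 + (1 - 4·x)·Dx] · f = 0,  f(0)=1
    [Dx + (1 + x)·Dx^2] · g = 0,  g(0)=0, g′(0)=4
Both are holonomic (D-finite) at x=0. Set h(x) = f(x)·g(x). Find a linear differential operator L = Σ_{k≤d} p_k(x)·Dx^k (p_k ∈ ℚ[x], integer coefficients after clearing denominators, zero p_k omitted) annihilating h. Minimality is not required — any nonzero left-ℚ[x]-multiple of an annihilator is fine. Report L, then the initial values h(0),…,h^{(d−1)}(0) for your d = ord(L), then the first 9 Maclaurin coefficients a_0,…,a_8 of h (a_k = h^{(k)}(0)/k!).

f: a_k = 1, 4, 16, 64, 256, 1024, 4096, 16384, 65536, …
g: a_k = 0, 4, -2, 4/3, -1, 4/5, -2/3, 4/7, -1/2, …
h₀=f·g: eliminate ⇒ L₀, order ≤ 1·2.
L = 4 + (7 + 12·x)·Dx + (-1 + 3·x + 4·x^2)·Dx^2  (order 2).
h: a_k = 0, 4, 14, 172/3, 685/3, 13712/15, 54838/15, 1535524/105, 12284087/210, …
ICs: h(0) = 0, h′(0) = 4.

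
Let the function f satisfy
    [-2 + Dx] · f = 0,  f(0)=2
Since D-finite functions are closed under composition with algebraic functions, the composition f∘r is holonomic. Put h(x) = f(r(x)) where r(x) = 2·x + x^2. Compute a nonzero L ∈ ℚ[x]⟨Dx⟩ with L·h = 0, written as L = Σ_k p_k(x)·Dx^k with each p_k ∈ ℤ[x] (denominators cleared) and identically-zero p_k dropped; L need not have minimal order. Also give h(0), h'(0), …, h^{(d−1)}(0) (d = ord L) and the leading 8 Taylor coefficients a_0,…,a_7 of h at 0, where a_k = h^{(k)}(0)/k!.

f: a_k = 2, 4, 4, 8/3, 4/3, 8/15, 8/45, 16/315, …
h₀=f(r): pull back L_f along r ⇒ L₀.
L = (-4 - 4·x) + Dx  (order 1).
h: a_k = 2, 8, 20, 112/3, 172/3, 1136/15, 3992/45, 5920/63, …
ICs: h(0) = 2.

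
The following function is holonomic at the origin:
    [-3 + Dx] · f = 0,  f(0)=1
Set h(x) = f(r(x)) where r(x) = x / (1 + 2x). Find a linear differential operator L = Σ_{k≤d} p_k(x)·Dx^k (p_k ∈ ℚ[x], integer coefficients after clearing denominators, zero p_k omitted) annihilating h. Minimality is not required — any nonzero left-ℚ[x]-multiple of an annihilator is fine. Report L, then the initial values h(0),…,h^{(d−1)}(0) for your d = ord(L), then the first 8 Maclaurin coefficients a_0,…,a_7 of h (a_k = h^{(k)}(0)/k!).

f: a_k = 1, 3, 9/2, 9/2, 27/8, 81/40, 81/80, 243/560, …
h₀=f(r): pull back L_f along r ⇒ L₀.
L = -3 + (1 + 4·x + 4·x^2)·Dx  (order 1).
h: a_k = 1, 3, -3/2, -3/2, 51/8, -519/40, 1581/80, -12441/560, …
ICs: h(0) = 1.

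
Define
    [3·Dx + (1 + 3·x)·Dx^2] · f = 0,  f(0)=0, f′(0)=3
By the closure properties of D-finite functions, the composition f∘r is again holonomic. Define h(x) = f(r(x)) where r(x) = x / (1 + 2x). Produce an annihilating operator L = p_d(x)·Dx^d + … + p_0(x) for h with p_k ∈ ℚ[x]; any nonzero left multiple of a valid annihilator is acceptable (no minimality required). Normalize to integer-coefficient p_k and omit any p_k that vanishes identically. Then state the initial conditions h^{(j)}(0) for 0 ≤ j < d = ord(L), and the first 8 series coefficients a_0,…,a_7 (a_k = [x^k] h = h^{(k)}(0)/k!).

L = (7 + 20·x)·Dx + (1 + 7·x + 10·x^2)·Dx^2  (order 2).
h: a_k = 0, 3, -21/2, 39, -609/4, 3093/5, -5187/2, 77997/7, …
ICs: h(0) = 0, h′(0) = 3.

f: a_k = 0, 3, -9/2, 9, -81/4, 243/5, -243/2, 2187/7, …
f∘r: x↦r, Dx↦Dx/r' in L_f ⇒ L₀.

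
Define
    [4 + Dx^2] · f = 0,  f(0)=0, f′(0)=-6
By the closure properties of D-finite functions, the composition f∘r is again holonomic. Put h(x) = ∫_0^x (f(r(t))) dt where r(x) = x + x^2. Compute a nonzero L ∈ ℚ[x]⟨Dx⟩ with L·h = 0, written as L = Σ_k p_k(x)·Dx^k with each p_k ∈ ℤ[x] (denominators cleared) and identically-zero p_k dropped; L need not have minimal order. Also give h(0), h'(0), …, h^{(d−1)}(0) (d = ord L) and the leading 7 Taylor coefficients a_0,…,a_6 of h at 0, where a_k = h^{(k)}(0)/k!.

f: a_k = 0, -6, 0, 4, 0, -4/5, 0, …
Substitute x→r, Dx→(1/r')Dx; clear ⇒ L₀.
Integrate: L := L₀·Dx.
L = (4 + 24·x + 48·x^2 + 32·x^3)·Dx - 2·Dx^2 + (1 + 2·x)·Dx^3  (order 3).
h: a_k = 0, 0, -3, -2, 1, 12/5, 28/15, …
ICs: h(0) = 0, h′(0) = 0, h′′(0) = -6.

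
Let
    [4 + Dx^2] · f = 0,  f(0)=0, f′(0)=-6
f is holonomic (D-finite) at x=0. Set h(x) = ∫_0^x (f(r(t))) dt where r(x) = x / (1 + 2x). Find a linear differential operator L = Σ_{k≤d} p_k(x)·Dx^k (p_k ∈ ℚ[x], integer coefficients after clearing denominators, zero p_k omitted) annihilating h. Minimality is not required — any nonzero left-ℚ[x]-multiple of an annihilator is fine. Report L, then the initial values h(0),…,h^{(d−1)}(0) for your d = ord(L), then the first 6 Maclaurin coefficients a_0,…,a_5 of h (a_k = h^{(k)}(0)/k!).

L = 4·Dx + (4 + 24·x + 48·x^2 + 32·x^3)·Dx^2 + (1 + 8·x + 24·x^2 + 32·x^3 + 16·x^4)·Dx^3  (order 3).
h: a_k = 0, 0, -3, 4, -5, 24/5, …
ICs: h(0) = 0, h′(0) = 0, h′′(0) = -6.

f: a_k = 0, -6, 0, 4, 0, -4/5, …
h₀=f(r): pull back L_f along r ⇒ L₀.
h=∫₀ˣh₀: take L = L₀·Dx.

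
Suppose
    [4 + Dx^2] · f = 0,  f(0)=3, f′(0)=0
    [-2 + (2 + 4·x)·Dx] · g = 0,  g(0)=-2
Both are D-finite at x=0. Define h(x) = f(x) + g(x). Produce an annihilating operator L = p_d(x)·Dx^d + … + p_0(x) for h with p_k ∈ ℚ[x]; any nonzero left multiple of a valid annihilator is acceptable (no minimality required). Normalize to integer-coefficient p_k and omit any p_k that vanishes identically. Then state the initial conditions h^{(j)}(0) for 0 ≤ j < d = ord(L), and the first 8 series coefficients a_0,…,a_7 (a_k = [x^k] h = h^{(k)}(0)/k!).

f: a_k = 3, 0, -6, 0, 2, 0, -4/15, 0, …
g: a_k = -2, -2, 1, -1, 5/4, -7/4, 21/8, -33/8, …
Sum ⇒ L₀ = lclm(L_f,L_g) in ℚ(x)⟨Dx⟩.
L = (-28 - 64·x - 64·x^2) + (12 + 88·x + 192·x^2 + 128·x^3)·Dx + (-7 - 16·x - 16·x^2)·Dx^2 + (3 + 22·x + 48·x^2 + 32·x^3)·Dx^3  (order 3).
h: a_k = 1, -2, -5, -1, 13/4, -7/4, 283/120, -33/8, …
ICs: h(0) = 1, h′(0) = -2, h′′(0) = -10.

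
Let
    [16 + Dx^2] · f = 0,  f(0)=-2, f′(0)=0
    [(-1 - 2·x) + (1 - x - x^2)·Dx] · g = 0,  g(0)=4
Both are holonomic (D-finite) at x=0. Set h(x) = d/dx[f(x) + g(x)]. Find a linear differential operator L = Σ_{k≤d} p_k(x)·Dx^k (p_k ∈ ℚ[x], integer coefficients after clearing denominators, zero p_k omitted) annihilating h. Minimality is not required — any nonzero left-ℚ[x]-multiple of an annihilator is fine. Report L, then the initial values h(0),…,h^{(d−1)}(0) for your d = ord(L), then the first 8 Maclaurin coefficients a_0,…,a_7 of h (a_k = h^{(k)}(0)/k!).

L = (1472 + 2624·x + 2560·x^2 + 640·x^3 + 2240·x^4 + 2304·x^5 + 768·x^6) + (-272 - 112·x + 1008·x^2 - 160·x^3 - 800·x^4 + 576·x^5 + 896·x^6 + 256·x^7)·Dx + (92 + 164·x + 160·x^2 + 40·x^3 + 140·x^4 + 144·x^5 + 48·x^6)·Dx^2 + (-17 - 7·x + 63·x^2 - 10·x^3 - 50·x^4 + 36·x^5 + 56·x^6 + 16·x^7)·Dx^3  (order 3).
h: a_k = 4, 48, 36, -16/3, 160, 5704/15, 588, 334528/315, …
ICs: h(0) = 4, h′(0) = 48, h′′(0) = 72.

f: a_k = -2, 0, 16, 0, -64/3, 0, 512/45, 0, …
g: a_k = 4, 4, 8, 12, 20, 32, 52, 84, …
f+g: L₀ = lclm(L_f,L_g), ord ≤ 2+1.
h=h₀': d/dx-closure on L₀ ⇒ L.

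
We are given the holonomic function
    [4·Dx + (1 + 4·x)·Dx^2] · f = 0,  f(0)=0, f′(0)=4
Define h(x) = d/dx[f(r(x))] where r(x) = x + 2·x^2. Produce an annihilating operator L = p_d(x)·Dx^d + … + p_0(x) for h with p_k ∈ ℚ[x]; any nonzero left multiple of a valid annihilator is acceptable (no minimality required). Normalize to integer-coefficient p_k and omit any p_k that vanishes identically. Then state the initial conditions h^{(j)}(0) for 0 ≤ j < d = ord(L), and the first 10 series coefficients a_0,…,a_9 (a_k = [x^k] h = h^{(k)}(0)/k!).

f: a_k = 0, 4, -8, 64/3, -64, 1024/5, -2048/3, 16384/7, -8192, 262144/9, …
Substitute x→r, Dx→(1/r')Dx; clear ⇒ L₀.
Differentiate: ansatz ord ≤ ord L₀ ⇒ L.
L = (16·x + 32·x^2) + (1 + 8·x + 24·x^2 + 32·x^3)·Dx  (order 1).
h: a_k = 4, 0, -32, 128, -256, 0, 2048, -8192, 16384, 0, …
ICs: h(0) = 4.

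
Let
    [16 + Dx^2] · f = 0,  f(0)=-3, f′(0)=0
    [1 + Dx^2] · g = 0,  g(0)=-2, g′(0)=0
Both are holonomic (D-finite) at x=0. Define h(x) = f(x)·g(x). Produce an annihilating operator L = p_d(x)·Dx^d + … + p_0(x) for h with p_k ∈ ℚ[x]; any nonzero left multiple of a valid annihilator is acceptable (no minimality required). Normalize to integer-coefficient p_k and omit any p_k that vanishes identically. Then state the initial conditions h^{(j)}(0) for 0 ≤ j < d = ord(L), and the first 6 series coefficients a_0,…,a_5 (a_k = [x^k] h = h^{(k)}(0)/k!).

L = 225 + 34·Dx^2 + Dx^4  (order 4).
h: a_k = 6, 0, -51, 0, 353/4, 0, …
ICs: h(0) = 6, h′(0) = 0, h′′(0) = -102, h′′′(0) = 0.

f: a_k = -3, 0, 24, 0, -32, 0, …
g: a_k = -2, 0, 1, 0, -1/12, 0, …
h₀=f·g: eliminate ⇒ L₀, order ≤ 2·2.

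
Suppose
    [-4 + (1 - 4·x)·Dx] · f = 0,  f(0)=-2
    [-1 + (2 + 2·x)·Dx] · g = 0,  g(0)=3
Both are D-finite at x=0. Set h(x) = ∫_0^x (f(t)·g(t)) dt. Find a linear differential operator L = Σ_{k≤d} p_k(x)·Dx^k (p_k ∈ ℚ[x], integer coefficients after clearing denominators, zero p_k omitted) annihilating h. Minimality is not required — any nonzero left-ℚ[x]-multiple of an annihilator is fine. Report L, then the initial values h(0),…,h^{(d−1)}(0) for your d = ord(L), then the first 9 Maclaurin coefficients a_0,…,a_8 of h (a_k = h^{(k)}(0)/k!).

L = (9 + 4·x)·Dx + (-2 + 6·x + 8·x^2)·Dx^2  (order 2).
h: a_k = 0, -6, -27/2, -143/4, -3435/32, -21981/64, -293087/256, -14068113/3584, -112545003/8192, …
ICs: h(0) = 0, h′(0) = -6.

f: a_k = -2, -8, -32, -128, -512, -2048, -8192, -32768, -131072, …
g: a_k = 3, 3/2, -3/8, 3/16, -15/128, 21/256, -63/1024, 99/2048, -1287/32768, …
Product ⇒ symmetric product L₀, ord ≤ 1.
h=∫h₀ ⇒ L = L₀·Dx.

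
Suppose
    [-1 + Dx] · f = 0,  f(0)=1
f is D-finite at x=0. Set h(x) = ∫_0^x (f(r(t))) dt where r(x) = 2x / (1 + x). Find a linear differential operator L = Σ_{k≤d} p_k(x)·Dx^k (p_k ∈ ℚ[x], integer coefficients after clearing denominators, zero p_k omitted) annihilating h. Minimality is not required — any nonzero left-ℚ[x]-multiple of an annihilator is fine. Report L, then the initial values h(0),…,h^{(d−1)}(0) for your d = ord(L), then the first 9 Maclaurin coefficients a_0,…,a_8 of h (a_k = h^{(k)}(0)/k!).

f: a_k = 1, 1, 1/2, 1/6, 1/24, 1/120, 1/720, 1/5040, 1/40320, …
L₀ from L_f via x↦r, Dx↦r'^{-1}Dx.
∫: right-multiply L₀ by Dx.
L = -2·Dx + (1 + 2·x + x^2)·Dx^2  (order 2).
h: a_k = 0, 1, 1, 0, -1/6, 2/15, -1/15, 4/315, 5/252, …
ICs: h(0) = 0, h′(0) = 1.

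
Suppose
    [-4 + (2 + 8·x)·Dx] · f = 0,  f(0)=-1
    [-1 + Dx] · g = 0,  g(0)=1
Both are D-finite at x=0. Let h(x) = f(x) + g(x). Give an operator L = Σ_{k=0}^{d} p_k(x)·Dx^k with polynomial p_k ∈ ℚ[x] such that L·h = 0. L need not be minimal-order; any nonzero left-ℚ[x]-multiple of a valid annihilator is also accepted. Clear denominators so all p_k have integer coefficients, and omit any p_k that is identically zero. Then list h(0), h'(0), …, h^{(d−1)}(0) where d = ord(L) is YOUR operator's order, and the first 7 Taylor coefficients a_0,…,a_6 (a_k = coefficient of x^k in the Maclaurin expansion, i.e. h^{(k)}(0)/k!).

L = (6 + 8·x) + (-5 - 8·x - 16·x^2)·Dx + (-1 + 16·x^2)·Dx^2  (order 2).
h: a_k = 0, -1, 5/2, -23/6, 241/24, -3359/120, 60481/720, …
ICs: h(0) = 0, h′(0) = -1.

f: a_k = -1, -2, 2, -4, 10, -28, 84, …
g: a_k = 1, 1, 1/2, 1/6, 1/24, 1/120, 1/720, …
h₀=f+g: left-lcm gives L₀, ord ≤ 2.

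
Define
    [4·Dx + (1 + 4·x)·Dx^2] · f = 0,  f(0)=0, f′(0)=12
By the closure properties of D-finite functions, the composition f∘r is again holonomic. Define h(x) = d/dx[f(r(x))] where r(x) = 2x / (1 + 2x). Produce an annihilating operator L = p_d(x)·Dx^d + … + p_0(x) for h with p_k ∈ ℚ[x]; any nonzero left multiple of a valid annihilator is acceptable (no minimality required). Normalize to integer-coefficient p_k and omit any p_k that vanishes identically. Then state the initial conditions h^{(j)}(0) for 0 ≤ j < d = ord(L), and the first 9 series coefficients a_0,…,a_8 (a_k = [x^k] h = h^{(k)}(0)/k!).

f: a_k = 0, 12, -24, 64, -192, 3072/5, -2048, 49152/7, -24576, …
f∘r: x↦r, Dx↦Dx/r' in L_f ⇒ L₀.
h=h₀': d/dx-closure on L₀ ⇒ L.
L = (12 + 40·x) + (1 + 12·x + 20·x^2)·Dx  (order 1).
h: a_k = 24, -288, 2976, -29952, 299904, -2999808, 29999616, -299999232, 2999998464, …
ICs: h(0) = 24.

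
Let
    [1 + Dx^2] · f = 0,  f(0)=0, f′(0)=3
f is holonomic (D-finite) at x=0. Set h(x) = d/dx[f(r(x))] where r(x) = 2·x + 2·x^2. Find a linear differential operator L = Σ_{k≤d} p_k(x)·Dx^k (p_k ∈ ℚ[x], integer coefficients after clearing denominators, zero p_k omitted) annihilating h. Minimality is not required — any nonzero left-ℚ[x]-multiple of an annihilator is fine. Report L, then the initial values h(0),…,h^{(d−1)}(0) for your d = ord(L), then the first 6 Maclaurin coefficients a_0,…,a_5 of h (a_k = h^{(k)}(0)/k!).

f: a_k = 0, 3, 0, -1/2, 0, 1/40, …
h₀=f(r): pull back L_f along r ⇒ L₀.
Differentiate: ansatz ord ≤ ord L₀ ⇒ L.
L = (16 + 32·x + 96·x^2 + 128·x^3 + 64·x^4) + (-6 - 12·x)·Dx + (1 + 4·x + 4·x^2)·Dx^2  (order 2).
h: a_k = 6, 12, -12, -48, -56, 0, …
ICs: h(0) = 6, h′(0) = 12.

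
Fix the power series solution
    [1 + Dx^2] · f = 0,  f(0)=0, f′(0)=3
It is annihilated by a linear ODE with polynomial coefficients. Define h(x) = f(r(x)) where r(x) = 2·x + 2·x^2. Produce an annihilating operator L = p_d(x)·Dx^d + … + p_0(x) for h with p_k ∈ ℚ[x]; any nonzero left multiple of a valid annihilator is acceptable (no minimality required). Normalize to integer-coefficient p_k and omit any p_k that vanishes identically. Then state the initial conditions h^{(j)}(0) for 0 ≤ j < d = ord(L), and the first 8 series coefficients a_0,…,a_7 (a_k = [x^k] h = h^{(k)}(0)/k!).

L = (4 + 24·x + 48·x^2 + 32·x^3) - 2·Dx + (1 + 2·x)·Dx^2  (order 2).
h: a_k = 0, 6, 6, -4, -12, -56/5, 0, 832/105, …
ICs: h(0) = 0, h′(0) = 6.

f: a_k = 0, 3, 0, -1/2, 0, 1/40, 0, -1/1680, …
Change of var in L_f (x↦r) gives L₀.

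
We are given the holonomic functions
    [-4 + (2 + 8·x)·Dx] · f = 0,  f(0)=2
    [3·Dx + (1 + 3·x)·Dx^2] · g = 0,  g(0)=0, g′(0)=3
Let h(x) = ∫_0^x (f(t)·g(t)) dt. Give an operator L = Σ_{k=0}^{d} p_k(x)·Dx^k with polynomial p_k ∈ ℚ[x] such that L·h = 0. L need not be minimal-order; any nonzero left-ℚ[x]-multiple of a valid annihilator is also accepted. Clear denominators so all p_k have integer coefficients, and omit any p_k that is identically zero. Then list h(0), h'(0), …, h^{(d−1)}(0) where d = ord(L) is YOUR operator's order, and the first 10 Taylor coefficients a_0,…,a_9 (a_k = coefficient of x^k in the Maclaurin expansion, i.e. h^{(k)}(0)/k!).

f: a_k = 2, 4, -4, 8, -20, 56, -168, 528, -1716, 5720, …
g: a_k = 0, 3, -9/2, 9, -81/4, 243/5, -243/2, 2187/7, -6561/8, 2187, …
f·g: L₀ = L_f ⊗_s L_g, ord ≤ 1·2.
h=∫₀ˣh₀: take L = L₀·Dx.
L = (6 + 12·x)·Dx + (-1 - 4·x)·Dx^2 + (1 + 11·x + 40·x^2 + 48·x^3)·Dx^3  (order 3).
h: a_k = 0, 0, 3, 1, -3, 15/2, -193/10, 1812/35, -20187/140, 58073/140, …
ICs: h(0) = 0, h′(0) = 0, h′′(0) = 6.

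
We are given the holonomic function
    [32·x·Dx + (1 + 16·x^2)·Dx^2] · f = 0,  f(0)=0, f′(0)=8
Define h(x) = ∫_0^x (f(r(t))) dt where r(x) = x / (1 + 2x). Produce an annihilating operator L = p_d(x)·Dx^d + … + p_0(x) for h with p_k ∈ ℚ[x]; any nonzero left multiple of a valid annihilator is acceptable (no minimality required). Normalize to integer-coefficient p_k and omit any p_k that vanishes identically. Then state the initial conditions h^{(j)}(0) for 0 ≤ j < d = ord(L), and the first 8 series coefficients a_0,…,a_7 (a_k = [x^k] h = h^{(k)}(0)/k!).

f: a_k = 0, 8, 0, -128/3, 0, 2048/5, 0, -32768/7, …
f∘r: x↦r, Dx↦Dx/r' in L_f ⇒ L₀.
h=∫h₀ ⇒ L = L₀·Dx.
L = (4 + 40·x)·Dx^2 + (1 + 4·x + 20·x^2)·Dx^3  (order 3).
h: a_k = 0, 0, 4, -16/3, -8/3, 192/5, -1216/15, -2816/21, …
ICs: h(0) = 0, h′(0) = 0, h′′(0) = 8.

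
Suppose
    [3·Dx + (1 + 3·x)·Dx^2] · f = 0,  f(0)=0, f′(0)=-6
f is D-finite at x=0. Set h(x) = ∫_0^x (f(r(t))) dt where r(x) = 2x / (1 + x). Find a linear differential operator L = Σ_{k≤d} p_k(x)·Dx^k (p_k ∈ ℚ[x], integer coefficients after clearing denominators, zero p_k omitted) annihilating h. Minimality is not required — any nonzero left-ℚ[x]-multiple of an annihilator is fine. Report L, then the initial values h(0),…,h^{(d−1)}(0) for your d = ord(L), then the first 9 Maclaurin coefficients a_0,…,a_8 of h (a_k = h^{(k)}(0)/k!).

f: a_k = 0, -6, 9, -18, 81/2, -486/5, 243, -4374/7, 6561/4, …
Substitute x→r, Dx→(1/r')Dx; clear ⇒ L₀.
h=∫h₀ ⇒ L = L₀·Dx.
L = (8 + 14·x)·Dx^2 + (1 + 8·x + 7·x^2)·Dx^3  (order 3).
h: a_k = 0, 0, -6, 16, -57, 240, -5602/5, 39216/7, -411771/14, …
ICs: h(0) = 0, h′(0) = 0, h′′(0) = -12.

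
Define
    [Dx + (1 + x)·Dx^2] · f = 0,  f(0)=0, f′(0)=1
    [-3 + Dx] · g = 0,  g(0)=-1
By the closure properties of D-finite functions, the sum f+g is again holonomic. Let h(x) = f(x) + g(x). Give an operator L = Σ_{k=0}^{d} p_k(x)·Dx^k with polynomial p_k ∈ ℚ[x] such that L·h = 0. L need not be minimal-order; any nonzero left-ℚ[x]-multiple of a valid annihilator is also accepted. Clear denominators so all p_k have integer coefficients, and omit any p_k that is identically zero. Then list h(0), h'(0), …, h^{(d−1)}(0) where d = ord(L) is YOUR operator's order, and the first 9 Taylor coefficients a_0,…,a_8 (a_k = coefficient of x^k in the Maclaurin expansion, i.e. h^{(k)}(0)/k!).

L = (-15 - 9·x)·Dx + (-7 - 18·x - 9·x^2)·Dx^2 + (4 + 7·x + 3·x^2)·Dx^3  (order 3).
h: a_k = -1, -2, -5, -25/6, -29/8, -73/40, -283/240, -163/560, -1289/4480, …
ICs: h(0) = -1, h′(0) = -2, h′′(0) = -10.

f: a_k = 0, 1, -1/2, 1/3, -1/4, 1/5, -1/6, 1/7, -1/8, …
g: a_k = -1, -3, -9/2, -9/2, -27/8, -81/40, -81/80, -243/560, -729/4480, …
L₀ := lclm(L_f,L_g); ord L₀ ≤ 2+1.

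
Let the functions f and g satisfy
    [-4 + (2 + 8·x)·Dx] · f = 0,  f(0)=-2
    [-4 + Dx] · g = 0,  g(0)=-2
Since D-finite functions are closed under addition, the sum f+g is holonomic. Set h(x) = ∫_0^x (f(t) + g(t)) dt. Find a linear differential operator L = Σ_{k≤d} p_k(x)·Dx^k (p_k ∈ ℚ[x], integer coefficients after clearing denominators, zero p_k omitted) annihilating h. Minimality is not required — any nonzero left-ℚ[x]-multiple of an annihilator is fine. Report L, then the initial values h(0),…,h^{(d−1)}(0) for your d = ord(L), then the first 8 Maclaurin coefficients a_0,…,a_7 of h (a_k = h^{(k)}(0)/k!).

L = (24 + 64·x)·Dx + (-10 - 64·x - 128·x^2)·Dx^2 + (1 + 12·x + 32·x^2)·Dx^3  (order 3).
h: a_k = 0, -4, -6, -4, -22/3, -4/15, -548/45, 7048/315, …
ICs: h(0) = 0, h′(0) = -4, h′′(0) = -12.

f: a_k = -2, -4, 4, -8, 20, -56, 168, -528, …
g: a_k = -2, -8, -16, -64/3, -64/3, -256/15, -512/45, -2048/315, …
Weyl lclm of L_f,L_g ⇒ L₀ (ord ≤ 2).
∫: right-multiply L₀ by Dx.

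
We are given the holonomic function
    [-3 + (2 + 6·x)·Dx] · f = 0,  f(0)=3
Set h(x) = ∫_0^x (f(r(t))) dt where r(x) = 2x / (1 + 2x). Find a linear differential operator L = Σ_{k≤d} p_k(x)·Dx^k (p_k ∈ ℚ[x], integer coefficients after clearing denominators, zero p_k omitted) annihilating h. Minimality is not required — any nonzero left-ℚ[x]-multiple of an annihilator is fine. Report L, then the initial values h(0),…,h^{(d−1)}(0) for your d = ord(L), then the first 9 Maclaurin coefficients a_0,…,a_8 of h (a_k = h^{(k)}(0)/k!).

f: a_k = 3, 9/2, -27/8, 81/16, -1215/128, 5103/256, -45927/1024, 216513/2048, -8444007/32768, …
Change of var in L_f (x↦r) gives L₀.
∫: right-multiply L₀ by Dx.
L = -3·Dx + (1 + 10·x + 16·x^2)·Dx^2  (order 2).
h: a_k = 0, 3, 9/2, -21/2, 261/8, -5031/40, 9069/16, -318915/112, 1975005/128, …
ICs: h(0) = 0, h′(0) = 3.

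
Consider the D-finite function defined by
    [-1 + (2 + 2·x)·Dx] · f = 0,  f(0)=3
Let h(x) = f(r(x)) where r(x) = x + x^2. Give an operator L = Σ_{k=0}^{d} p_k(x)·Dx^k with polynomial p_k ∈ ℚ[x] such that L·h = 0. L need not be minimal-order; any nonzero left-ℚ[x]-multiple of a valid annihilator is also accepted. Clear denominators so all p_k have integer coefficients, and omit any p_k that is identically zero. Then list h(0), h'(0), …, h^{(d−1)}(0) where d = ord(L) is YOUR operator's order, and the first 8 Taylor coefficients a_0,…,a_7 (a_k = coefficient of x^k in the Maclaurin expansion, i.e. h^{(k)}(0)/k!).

f: a_k = 3, 3/2, -3/8, 3/16, -15/128, 21/256, -63/1024, 99/2048, …
f∘r: x↦r, Dx↦Dx/r' in L_f ⇒ L₀.
L = (-1 - 2·x) + (2 + 2·x + 2·x^2)·Dx  (order 1).
h: a_k = 3, 3/2, 9/8, -9/16, 9/128, 45/256, -171/1024, 63/2048, …
ICs: h(0) = 3.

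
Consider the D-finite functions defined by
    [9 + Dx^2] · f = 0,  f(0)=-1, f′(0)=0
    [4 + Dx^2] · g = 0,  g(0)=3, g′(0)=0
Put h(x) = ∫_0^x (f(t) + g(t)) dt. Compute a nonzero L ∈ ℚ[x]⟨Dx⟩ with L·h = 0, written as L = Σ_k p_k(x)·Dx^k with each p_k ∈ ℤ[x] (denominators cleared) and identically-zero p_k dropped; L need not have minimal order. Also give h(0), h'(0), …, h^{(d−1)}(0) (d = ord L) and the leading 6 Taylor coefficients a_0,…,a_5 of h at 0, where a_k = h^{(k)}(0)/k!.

f: a_k = -1, 0, 9/2, 0, -27/8, 0, …
g: a_k = 3, 0, -6, 0, 2, 0, …
h₀=f+g: left-lcm gives L₀, ord ≤ 4.
Integrate: L := L₀·Dx.
L = 36·Dx + 13·Dx^3 + Dx^5  (order 5).
h: a_k = 0, 2, 0, -1/2, 0, -11/40, …
ICs: h(0) = 0, h′(0) = 2, h′′(0) = 0, h′′′(0) = -3, h′′′′(0) = 0.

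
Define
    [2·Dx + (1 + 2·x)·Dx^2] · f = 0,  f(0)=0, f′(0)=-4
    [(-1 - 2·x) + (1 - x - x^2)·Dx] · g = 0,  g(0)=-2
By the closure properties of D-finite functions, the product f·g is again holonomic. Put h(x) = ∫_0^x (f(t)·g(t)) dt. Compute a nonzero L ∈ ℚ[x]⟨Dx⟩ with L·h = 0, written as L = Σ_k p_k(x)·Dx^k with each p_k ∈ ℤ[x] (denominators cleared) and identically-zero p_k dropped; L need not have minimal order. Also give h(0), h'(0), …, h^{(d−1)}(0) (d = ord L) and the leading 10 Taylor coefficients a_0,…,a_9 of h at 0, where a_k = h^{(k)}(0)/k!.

L = (4 + 8·x)·Dx + (10·x + 10·x^2)·Dx^2 + (-1 - x + 3·x^2 + 2·x^3)·Dx^3  (order 3).
h: a_k = 0, 0, 4, 0, 14/3, 8/15, 352/45, 104/105, 1667/105, 208/315, …
ICs: h(0) = 0, h′(0) = 0, h′′(0) = 8.

f: a_k = 0, -4, 4, -16/3, 8, -64/5, 64/3, -256/7, 64, -1024/9, …
g: a_k = -2, -2, -4, -6, -10, -16, -26, -42, -68, -110, …
L₀ := L_f ⊗_s L_g (sym. prod.), ord ≤ 2.
∫: right-multiply L₀ by Dx.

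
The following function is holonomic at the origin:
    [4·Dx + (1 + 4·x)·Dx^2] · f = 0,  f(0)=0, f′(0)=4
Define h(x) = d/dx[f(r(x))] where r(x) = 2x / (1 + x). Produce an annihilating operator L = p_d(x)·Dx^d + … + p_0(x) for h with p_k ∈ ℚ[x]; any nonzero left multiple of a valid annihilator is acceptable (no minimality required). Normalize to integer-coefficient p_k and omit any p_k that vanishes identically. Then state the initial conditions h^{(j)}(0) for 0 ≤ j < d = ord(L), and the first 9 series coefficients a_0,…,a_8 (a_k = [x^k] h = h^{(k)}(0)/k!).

f: a_k = 0, 4, -8, 64/3, -64, 1024/5, -2048/3, 16384/7, -8192, …
Change of var in L_f (x↦r) gives L₀.
Differentiate: ansatz ord ≤ ord L₀ ⇒ L.
L = (10 + 18·x) + (1 + 10·x + 9·x^2)·Dx  (order 1).
h: a_k = 8, -80, 728, -6560, 59048, -531440, 4782968, -43046720, 387420488, …
ICs: h(0) = 8.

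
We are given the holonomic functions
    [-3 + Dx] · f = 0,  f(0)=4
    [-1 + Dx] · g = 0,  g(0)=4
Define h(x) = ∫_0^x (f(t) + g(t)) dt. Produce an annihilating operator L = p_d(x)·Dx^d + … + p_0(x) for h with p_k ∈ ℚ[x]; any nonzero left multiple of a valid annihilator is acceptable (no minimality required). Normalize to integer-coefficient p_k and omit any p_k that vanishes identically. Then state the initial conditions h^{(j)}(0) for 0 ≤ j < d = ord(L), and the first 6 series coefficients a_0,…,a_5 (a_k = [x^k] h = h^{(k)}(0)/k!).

f: a_k = 4, 12, 18, 18, 27/2, 81/10, …
g: a_k = 4, 4, 2, 2/3, 1/6, 1/30, …
h₀=f+g: left-lcm gives L₀, ord ≤ 2.
h=∫h₀ ⇒ L = L₀·Dx.
L = 3·Dx - 4·Dx^2 + Dx^3  (order 3).
h: a_k = 0, 8, 8, 20/3, 14/3, 41/15, …
ICs: h(0) = 0, h′(0) = 8, h′′(0) = 16.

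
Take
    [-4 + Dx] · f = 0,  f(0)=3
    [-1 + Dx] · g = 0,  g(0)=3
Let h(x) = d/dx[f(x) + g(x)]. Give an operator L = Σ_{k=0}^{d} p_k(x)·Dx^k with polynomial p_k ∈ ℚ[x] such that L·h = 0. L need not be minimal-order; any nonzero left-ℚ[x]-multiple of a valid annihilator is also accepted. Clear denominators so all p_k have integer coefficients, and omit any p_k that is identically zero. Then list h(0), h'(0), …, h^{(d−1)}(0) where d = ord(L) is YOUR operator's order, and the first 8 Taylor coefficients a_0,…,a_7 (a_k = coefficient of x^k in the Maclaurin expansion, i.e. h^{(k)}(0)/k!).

L = 4 - 5·Dx + Dx^2  (order 2).
h: a_k = 15, 51, 195/2, 257/2, 1025/8, 4097/40, 3277/48, 65537/1680, …
ICs: h(0) = 15, h′(0) = 51.

f: a_k = 3, 12, 24, 32, 32, 128/5, 256/15, 1024/105, …
g: a_k = 3, 3, 3/2, 1/2, 1/8, 1/40, 1/240, 1/1680, …
h₀=f+g: left-lcm gives L₀, ord ≤ 2.
Derive L from L₀ (diff closure).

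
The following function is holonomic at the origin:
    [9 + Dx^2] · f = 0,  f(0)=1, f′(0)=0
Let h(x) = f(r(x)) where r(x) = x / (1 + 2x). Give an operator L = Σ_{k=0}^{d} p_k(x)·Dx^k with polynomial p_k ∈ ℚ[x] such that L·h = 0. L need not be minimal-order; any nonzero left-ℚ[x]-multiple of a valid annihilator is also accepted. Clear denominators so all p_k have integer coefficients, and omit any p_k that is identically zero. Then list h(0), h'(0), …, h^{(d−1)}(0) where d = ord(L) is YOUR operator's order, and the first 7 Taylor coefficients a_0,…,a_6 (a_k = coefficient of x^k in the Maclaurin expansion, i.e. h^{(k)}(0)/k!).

L = 9 + (4 + 24·x + 48·x^2 + 32·x^3)·Dx + (1 + 8·x + 24·x^2 + 32·x^3 + 16·x^4)·Dx^2  (order 2).
h: a_k = 1, 0, -9/2, 18, -405/8, 117, -18081/80, …
ICs: h(0) = 1, h′(0) = 0.

f: a_k = 1, 0, -9/2, 0, 27/8, 0, -81/80, …
Change of var in L_f (x↦r) gives L₀.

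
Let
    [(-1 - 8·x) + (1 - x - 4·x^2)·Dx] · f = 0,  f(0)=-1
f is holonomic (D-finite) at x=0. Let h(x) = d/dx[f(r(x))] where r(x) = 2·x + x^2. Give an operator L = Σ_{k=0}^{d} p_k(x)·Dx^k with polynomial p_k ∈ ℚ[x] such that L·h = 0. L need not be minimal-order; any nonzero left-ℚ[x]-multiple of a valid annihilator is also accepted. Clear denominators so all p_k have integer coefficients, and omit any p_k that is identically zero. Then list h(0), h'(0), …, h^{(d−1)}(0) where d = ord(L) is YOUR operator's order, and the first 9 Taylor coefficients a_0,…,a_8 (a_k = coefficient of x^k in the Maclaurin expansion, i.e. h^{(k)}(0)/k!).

L = (21 + 150·x + 987·x^2 + 2192·x^3 + 2148·x^4 + 960·x^5 + 160·x^6) + (-1 - 15·x + 27·x^2 + 345·x^3 + 700·x^4 + 588·x^5 + 224·x^6 + 32·x^7)·Dx  (order 1).
h: a_k = -2, -42, -276, -2308, -15310, -104934, -676424, -4335016, -27167130, …
ICs: h(0) = -2.

f: a_k = -1, -1, -5, -9, -29, -65, -181, -441, -1165, …
L₀ from L_f via x↦r, Dx↦r'^{-1}Dx.
h₀' ⇒ L via d/dx closure of L₀.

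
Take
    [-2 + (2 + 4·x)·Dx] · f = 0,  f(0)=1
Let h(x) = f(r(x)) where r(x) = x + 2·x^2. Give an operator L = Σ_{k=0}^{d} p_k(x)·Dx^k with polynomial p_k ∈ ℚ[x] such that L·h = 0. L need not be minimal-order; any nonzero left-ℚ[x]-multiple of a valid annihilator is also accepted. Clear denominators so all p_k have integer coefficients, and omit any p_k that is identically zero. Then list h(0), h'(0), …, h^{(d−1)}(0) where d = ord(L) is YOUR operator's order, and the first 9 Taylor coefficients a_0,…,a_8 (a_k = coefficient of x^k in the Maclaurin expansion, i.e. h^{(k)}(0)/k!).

L = (-1 - 4·x) + (1 + 2·x + 4·x^2)·Dx  (order 1).
h: a_k = 1, 1, 3/2, -3/2, 3/8, 15/8, -57/16, 21/16, 867/128, …
ICs: h(0) = 1.

f: a_k = 1, 1, -1/2, 1/2, -5/8, 7/8, -21/16, 33/16, -429/128, …
Change of var in L_f (x↦r) gives L₀.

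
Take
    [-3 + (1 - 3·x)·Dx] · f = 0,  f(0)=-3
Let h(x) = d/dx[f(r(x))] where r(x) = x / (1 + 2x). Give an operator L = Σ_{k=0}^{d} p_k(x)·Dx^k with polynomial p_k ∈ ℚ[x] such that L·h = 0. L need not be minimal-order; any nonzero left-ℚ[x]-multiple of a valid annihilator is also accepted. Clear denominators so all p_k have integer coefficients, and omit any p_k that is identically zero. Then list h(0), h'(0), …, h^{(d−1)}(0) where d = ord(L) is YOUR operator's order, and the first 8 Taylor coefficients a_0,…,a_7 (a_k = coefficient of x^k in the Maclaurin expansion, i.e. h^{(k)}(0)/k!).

L = 4 + (-2 + 2·x)·Dx  (order 1).
h: a_k = -9, -18, -27, -36, -45, -54, -63, -72, …
ICs: h(0) = -9.

f: a_k = -3, -9, -27, -81, -243, -729, -2187, -6561, …
Substitute x→r, Dx→(1/r')Dx; clear ⇒ L₀.
h=h₀': d/dx-closure on L₀ ⇒ L.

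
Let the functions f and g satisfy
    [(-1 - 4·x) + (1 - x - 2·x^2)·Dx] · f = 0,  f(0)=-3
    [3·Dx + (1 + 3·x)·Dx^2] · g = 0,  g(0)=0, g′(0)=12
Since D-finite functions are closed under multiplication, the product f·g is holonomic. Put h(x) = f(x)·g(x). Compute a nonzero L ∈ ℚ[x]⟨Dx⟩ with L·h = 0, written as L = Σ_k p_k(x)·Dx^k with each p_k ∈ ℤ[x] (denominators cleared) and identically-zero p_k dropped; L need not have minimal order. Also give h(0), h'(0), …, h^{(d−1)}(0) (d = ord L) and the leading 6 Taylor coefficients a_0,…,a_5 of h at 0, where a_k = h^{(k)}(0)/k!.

L = (7 + 24·x) + (-1 + 17·x + 30·x^2)·Dx + (-1 - 2·x + 5·x^2 + 6·x^3)·Dx^2  (order 2).
h: a_k = 0, -36, 18, -162, 117, -3951/5, …
ICs: h(0) = 0, h′(0) = -36.

f: a_k = -3, -3, -9, -15, -33, -63, …
g: a_k = 0, 12, -18, 36, -81, 972/5, …
h₀=f·g: eliminate ⇒ L₀, order ≤ 1·2.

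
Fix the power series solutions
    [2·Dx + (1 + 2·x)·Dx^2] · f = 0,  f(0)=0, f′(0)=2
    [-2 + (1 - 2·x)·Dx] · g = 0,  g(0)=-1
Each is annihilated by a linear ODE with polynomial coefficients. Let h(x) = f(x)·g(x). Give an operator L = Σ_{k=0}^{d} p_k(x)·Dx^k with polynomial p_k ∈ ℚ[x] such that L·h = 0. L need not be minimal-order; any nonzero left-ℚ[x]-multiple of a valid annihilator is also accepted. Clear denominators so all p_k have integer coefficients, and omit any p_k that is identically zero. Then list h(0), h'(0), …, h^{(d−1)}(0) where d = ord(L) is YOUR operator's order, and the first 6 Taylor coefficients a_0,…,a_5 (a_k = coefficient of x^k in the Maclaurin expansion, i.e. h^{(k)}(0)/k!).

L = 4 + (2 + 12·x)·Dx + (-1 + 4·x^2)·Dx^2  (order 2).
h: a_k = 0, -2, -2, -20/3, -28/3, -376/15, …
ICs: h(0) = 0, h′(0) = -2.

f: a_k = 0, 2, -2, 8/3, -4, 32/5, …
g: a_k = -1, -2, -4, -8, -16, -32, …
Product ⇒ symmetric product L₀, ord ≤ 2.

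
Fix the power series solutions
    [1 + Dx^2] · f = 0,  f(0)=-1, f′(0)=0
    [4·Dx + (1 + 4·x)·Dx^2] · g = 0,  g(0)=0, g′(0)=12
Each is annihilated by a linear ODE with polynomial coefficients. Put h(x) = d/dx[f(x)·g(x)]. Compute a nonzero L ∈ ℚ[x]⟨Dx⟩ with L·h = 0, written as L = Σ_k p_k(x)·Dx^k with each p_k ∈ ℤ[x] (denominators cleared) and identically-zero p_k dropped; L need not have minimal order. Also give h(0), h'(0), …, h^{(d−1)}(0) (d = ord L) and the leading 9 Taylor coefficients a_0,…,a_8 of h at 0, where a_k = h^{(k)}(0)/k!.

f: a_k = -1, 0, 1/2, 0, -1/24, 0, 1/720, 0, -1/40320, …
g: a_k = 0, 12, -24, 64, -192, 3072/5, -2048, 49152/7, -24576, …
Sym-product of L_f,L_g gives L₀ (≤ ord 4).
h₀' ⇒ L via d/dx closure of L₀.
L = (-12355 - 1064·x - 6288·x^2 - 16128·x^3 - 13568·x^4 + 6144·x^5 + 4096·x^6) + (-3384 - 15968·x - 14080·x^2 - 15360·x^3 + 10240·x^4 + 8192·x^5)·Dx + (-12502 - 2384·x - 10016·x^2 - 19968·x^3 - 14848·x^4 + 12288·x^5 + 8192·x^6)·Dx^2 + (-3384 - 15968·x - 14080·x^2 - 15360·x^3 + 10240·x^4 + 8192·x^5)·Dx^3 + (-147 - 1320·x - 3728·x^2 - 3840·x^3 - 1280·x^4 + 6144·x^5 + 4096·x^6)·Dx^4  (order 4).
h: a_k = -12, 48, -174, 720, -5829/2, 11718, -940403/20, 2827196/15, -169134311/224, …
ICs: h(0) = -12, h′(0) = 48, h′′(0) = -348, h′′′(0) = 4320.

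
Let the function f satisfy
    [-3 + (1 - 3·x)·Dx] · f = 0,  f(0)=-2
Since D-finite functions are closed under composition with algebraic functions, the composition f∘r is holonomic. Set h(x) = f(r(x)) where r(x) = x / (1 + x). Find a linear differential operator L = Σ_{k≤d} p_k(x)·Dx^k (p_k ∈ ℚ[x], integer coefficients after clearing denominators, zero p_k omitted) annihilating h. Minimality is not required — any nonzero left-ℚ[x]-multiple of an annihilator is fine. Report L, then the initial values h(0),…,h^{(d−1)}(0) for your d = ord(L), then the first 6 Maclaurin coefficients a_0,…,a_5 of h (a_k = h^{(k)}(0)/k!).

f: a_k = -2, -6, -18, -54, -162, -486, …
Substitute x→r, Dx→(1/r')Dx; clear ⇒ L₀.
L = 3 + (-1 + x + 2·x^2)·Dx  (order 1).
h: a_k = -2, -6, -12, -24, -48, -96, …
ICs: h(0) = -2.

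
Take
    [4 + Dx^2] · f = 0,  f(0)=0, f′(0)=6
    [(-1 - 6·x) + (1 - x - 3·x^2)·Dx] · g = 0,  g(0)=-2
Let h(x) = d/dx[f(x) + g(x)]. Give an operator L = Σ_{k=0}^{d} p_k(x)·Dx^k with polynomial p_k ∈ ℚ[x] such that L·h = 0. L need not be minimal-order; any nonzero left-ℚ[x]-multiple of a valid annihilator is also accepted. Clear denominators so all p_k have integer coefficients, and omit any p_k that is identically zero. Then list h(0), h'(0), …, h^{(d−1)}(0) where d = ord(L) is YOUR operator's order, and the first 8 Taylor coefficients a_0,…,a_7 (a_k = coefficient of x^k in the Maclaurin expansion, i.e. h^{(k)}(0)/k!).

f: a_k = 0, 6, 0, -4, 0, 4/5, 0, -8/105, …
g: a_k = -2, -2, -8, -14, -38, -80, -194, -434, …
Sum ⇒ L₀ = lclm(L_f,L_g) in ℚ(x)⟨Dx⟩.
h₀' ⇒ L via d/dx closure of L₀.
L = (976 + 5056·x + 17104·x^2 + 11760·x^3 + 18720·x^4 + 3888·x^5 + 3888·x^6) + (-92 - 516·x + 372·x^2 + 1232·x^3 + 2280·x^4 + 3240·x^5 + 1512·x^6 + 1296·x^7)·Dx + (244 + 1264·x + 4276·x^2 + 2940·x^3 + 4680·x^4 + 972·x^5 + 972·x^6)·Dx^2 + (-23 - 129·x + 93·x^2 + 308·x^3 + 570·x^4 + 810·x^5 + 378·x^6 + 324·x^7)·Dx^3  (order 3).
h: a_k = 4, -16, -54, -152, -396, -1164, -45578/15, -8128, …
ICs: h(0) = 4, h′(0) = -16, h′′(0) = -108.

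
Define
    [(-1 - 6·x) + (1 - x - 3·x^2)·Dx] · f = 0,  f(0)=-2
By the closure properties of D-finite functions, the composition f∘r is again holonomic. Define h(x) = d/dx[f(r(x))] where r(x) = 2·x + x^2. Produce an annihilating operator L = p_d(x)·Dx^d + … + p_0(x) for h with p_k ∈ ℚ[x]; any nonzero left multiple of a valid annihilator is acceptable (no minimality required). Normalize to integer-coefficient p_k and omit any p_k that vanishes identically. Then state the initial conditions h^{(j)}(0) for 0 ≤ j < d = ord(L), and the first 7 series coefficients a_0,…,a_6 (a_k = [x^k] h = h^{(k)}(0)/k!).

f: a_k = -2, -2, -8, -14, -38, -80, -194, …
Change of var in L_f (x↦r) gives L₀.
h=h₀': d/dx-closure on L₀ ⇒ L.
L = (17 + 114·x + 597·x^2 + 1260·x^3 + 1215·x^4 + 540·x^5 + 90·x^6) + (-1 - 11·x + 21·x^2 + 211·x^3 + 405·x^4 + 333·x^5 + 126·x^6 + 18·x^7)·Dx  (order 1).
h: a_k = -4, -68, -432, -3136, -19300, -118452, -696528, …
ICs: h(0) = -4.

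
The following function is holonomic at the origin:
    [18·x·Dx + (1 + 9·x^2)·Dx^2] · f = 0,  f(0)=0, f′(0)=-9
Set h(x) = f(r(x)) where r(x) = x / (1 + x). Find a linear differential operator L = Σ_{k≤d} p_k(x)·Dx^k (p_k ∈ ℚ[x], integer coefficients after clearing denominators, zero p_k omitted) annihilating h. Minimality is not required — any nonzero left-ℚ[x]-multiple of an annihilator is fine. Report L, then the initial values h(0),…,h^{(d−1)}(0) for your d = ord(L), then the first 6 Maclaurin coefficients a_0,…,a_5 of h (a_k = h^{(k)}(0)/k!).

f: a_k = 0, -9, 0, 27, 0, -729/5, …
Substitute x→r, Dx→(1/r')Dx; clear ⇒ L₀.
L = (2 + 20·x)·Dx + (1 + 2·x + 10·x^2)·Dx^2  (order 2).
h: a_k = 0, -9, 9, 18, -72, 36/5, …
ICs: h(0) = 0, h′(0) = -9.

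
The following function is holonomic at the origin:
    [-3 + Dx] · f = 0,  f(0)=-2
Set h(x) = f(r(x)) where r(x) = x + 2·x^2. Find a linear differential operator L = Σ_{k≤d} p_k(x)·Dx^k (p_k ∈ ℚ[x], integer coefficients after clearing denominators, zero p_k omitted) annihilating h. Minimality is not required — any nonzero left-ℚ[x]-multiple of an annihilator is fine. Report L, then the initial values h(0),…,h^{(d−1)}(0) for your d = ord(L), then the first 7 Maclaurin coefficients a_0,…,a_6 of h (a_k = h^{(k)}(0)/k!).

f: a_k = -2, -6, -9, -9, -27/4, -81/20, -81/40, …
Change of var in L_f (x↦r) gives L₀.
L = (-3 - 12·x) + Dx  (order 1).
h: a_k = -2, -6, -21, -45, -387/4, -3321/20, -11061/40, …
ICs: h(0) = -2.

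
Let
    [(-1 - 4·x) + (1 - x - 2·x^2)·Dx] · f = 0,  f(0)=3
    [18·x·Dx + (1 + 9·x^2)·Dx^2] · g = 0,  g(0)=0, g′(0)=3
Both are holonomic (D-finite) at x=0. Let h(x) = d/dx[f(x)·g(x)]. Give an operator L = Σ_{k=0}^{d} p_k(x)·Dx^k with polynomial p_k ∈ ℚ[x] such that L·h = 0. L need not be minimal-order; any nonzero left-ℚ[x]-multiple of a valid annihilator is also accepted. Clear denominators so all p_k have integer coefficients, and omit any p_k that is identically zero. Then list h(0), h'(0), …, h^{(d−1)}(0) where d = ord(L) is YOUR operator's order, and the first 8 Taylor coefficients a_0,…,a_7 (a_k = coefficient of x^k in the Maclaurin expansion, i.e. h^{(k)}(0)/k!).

f: a_k = 3, 3, 9, 15, 33, 63, 129, 255, …
g: a_k = 0, 3, 0, -9, 0, 243/5, 0, -2187/7, …
Product ⇒ symmetric product L₀, ord ≤ 2.
Differentiate: ansatz ord ≤ ord L₀ ⇒ L.
L = (-30 + 2106·x^2 + 3888·x^3 + 11664·x^4) + (15 + 78·x + 27·x^2 + 306·x^3 + 3888·x^4 + 7776·x^5)·Dx + (-2 - 7·x - 59·x^2 + 9·x^3 - 261·x^4 + 648·x^5 + 972·x^6)·Dx^2  (order 2).
h: a_k = 9, 18, 0, 72, 819, 5994/5, -14346/5, -576/7, …
ICs: h(0) = 9, h′(0) = 18.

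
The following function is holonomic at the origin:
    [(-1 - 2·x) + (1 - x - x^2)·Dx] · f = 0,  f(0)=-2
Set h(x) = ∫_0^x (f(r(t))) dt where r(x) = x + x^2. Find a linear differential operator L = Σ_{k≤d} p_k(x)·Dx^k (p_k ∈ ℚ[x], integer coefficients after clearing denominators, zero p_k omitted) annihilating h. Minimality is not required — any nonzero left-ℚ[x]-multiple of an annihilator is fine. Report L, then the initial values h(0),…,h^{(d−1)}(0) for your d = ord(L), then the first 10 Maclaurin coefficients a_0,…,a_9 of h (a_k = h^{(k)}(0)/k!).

L = (1 + 4·x + 6·x^2 + 4·x^3)·Dx + (-1 + x + 2·x^2 + 2·x^3 + x^4)·Dx^2  (order 2).
h: a_k = 0, -2, -1, -2, -7/2, -32/5, -37/3, -172/7, -199/4, -922/9, …
ICs: h(0) = 0, h′(0) = -2.

f: a_k = -2, -2, -4, -6, -10, -16, -26, -42, -68, -110, …
Change of var in L_f (x↦r) gives L₀.
h=∫h₀ ⇒ L = L₀·Dx.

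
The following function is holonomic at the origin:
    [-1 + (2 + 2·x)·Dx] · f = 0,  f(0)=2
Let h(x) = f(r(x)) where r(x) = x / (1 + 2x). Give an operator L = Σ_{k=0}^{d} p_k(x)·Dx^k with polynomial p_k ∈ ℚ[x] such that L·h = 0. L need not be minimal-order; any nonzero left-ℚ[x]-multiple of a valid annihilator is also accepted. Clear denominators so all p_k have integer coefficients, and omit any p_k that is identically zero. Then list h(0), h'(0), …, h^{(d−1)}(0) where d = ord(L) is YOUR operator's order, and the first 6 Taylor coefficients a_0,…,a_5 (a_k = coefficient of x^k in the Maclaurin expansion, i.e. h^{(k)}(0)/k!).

f: a_k = 2, 1, -1/4, 1/8, -5/64, 7/128, …
h₀=f(r): pull back L_f along r ⇒ L₀.
L = -1 + (2 + 10·x + 12·x^2)·Dx  (order 1).
h: a_k = 2, 1, -9/4, 41/8, -757/64, 3543/128, …
ICs: h(0) = 2.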